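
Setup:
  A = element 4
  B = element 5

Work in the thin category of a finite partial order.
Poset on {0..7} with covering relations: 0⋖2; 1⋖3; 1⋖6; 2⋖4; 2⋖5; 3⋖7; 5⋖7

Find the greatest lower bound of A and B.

{x : x⊑A ∧ x⊑B} = {0,2}  (A=4, B=5)
  0 ⊑ 2
  2 ⊑ 2
glb = 2

Answer: A∧B = 2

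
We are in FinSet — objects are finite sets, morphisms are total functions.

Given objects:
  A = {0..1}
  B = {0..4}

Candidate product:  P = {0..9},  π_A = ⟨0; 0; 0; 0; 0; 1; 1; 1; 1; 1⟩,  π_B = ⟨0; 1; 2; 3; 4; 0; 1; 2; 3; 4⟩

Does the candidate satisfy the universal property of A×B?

Answer: VALID PRODUCT

Derivation:
|A|·|B| = 2·5 = 10;  |P| = 10
Check the pairing map k ↦ (π_A(k), π_B(k)):
  0 ↦ (0,0)
  1 ↦ (0,1)
  2 ↦ (0,2)
  3 ↦ (0,3)
  4 ↦ (0,4)
  5 ↦ (1,0)
  6 ↦ (1,1)
  7 ↦ (1,2)
  8 ↦ (1,3)
  9 ↦ (1,4)
distinct pairs in image: 10 / 10 needed
  → bijection onto A×B; projections well-typed.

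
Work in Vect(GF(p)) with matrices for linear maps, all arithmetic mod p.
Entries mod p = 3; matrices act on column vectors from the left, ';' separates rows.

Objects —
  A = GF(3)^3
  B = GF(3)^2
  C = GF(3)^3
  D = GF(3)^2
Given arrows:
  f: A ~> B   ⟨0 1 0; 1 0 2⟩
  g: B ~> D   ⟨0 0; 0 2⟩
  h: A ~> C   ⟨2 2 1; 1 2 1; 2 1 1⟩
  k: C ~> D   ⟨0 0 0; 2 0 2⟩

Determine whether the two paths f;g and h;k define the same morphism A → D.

Along f;g (path 1):
  e0=⟨1,0,0⟩ f~>⟨0,1⟩ g~>⟨0,2⟩
  e1=⟨0,1,0⟩ f~>⟨1,0⟩ g~>⟨0,0⟩
  e2=⟨0,0,1⟩ f~>⟨0,2⟩ g~>⟨0,1⟩
  ⟦path⟧₁ = ⟨0 0 0; 2 0 1⟩
Along h;k (path 2):
  e0=⟨1,0,0⟩ h~>⟨2,1,2⟩ k~>⟨0,2⟩
  e1=⟨0,1,0⟩ h~>⟨2,2,1⟩ k~>⟨0,0⟩
  e2=⟨0,0,1⟩ h~>⟨1,1,1⟩ k~>⟨0,1⟩
  ⟦path⟧₂ = ⟨0 0 0; 2 0 1⟩
Equal? YES — commutes

Answer: COMMUTES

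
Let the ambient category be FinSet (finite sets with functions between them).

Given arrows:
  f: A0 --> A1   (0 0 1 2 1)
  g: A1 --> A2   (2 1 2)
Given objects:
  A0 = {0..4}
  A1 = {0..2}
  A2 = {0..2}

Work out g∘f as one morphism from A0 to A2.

Answer: (2 2 1 2 1)

Work:
  0 f-->0 g-->2
  1 f-->0 g-->2
  2 f-->1 g-->1
  3 f-->2 g-->2
  4 f-->1 g-->1
⟦path⟧: (2 2 1 2 1)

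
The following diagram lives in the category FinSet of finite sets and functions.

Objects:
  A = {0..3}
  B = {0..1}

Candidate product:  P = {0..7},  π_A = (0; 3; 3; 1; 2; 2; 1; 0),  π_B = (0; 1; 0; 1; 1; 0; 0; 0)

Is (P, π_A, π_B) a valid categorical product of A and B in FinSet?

|A|·|B| = 4·2 = 8;  |P| = 8
Check the pairing map k ↦ (π_A(k), π_B(k)):
  0 -> (0,0)
  1 -> (3,1)
  2 -> (3,0)
  3 -> (1,1)
  4 -> (2,1)
  5 -> (2,0)
  6 -> (1,0)
  7 -> (0,0)  ✗ repeats pair of k=0
distinct pairs in image: 7 / 8 needed
  → (0,0) hit at k=0 and k=7

Answer: NOT A VALID PRODUCT — duplicate pair at indices 7,0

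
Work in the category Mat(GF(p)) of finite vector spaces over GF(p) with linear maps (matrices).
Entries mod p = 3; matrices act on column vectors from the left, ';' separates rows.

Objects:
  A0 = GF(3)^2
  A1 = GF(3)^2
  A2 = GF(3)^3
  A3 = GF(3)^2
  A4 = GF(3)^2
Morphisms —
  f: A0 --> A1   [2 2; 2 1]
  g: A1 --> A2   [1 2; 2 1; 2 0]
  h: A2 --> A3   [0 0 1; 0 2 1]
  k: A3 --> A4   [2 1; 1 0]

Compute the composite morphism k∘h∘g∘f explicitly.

  e0=[1,0] f-->[2,2] g-->[0,0,1] h-->[1,1] k-->[0,1]
  e1=[0,1] f-->[2,1] g-->[1,2,1] h-->[1,2] k-->[1,1]
result: [0 1; 1 1]

Answer: [0 1; 1 1]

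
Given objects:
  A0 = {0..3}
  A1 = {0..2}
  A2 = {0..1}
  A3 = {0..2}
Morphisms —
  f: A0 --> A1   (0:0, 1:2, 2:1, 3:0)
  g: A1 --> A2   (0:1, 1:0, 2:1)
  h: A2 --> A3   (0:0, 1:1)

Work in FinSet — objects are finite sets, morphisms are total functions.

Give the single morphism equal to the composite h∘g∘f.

  0 f-->0 g-->1 h-->1
  1 f-->2 g-->1 h-->1
  2 f-->1 g-->0 h-->0
  3 f-->0 g-->1 h-->1
⟦path⟧: (0:1, 1:1, 2:0, 3:1)

Answer: (0:1, 1:1, 2:0, 3:1)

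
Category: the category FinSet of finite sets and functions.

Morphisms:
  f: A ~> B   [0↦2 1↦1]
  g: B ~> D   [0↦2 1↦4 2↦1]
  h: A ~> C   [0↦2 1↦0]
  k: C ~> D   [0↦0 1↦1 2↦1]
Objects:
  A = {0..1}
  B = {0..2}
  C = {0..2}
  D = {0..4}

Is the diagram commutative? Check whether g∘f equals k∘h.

Path 1 = f;g:
  0 f~>2 g~>1
  1 f~>1 g~>4
  composite₁ = [0↦1 1↦4]
Path 2 = h;k:
  0 h~>2 k~>1
  1 h~>0 k~>0
  composite₂ = [0↦1 1↦0]
Equal? distinct morphisms ✗

Answer: DOES NOT COMMUTE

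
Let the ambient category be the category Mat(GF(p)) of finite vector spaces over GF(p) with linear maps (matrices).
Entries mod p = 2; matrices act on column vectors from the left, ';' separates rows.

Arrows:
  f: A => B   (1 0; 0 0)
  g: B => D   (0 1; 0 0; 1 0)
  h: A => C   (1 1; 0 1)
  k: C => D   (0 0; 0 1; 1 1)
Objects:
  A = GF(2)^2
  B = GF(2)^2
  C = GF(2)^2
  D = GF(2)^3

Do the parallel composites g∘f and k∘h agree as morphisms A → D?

Answer: DOES NOT COMMUTE

Work:
Path 1 = f;g:
  e0=[1,0] f=>[1,0] g=>[0,0,1]
  e1=[0,1] f=>[0,0] g=>[0,0,0]
  composite₁ = (0 0; 0 0; 1 0)
Path 2 = h;k:
  e0=[1,0] h=>[1,0] k=>[0,0,1]
  e1=[0,1] h=>[1,1] k=>[0,1,0]
  composite₂ = (0 0; 0 1; 1 0)
Equal? NO — does not commute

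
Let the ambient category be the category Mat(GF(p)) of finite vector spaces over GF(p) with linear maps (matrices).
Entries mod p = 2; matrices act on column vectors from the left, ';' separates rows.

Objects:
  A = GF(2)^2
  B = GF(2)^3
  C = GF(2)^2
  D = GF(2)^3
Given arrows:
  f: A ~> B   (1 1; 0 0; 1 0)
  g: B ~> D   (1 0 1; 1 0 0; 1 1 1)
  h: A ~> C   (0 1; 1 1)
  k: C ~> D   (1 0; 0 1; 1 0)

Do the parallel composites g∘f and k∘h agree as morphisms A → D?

Answer: COMMUTES

Derivation:
Path 1 = f;g:
  e0=(1,0) f~>(1,0,1) g~>(0,1,0)
  e1=(0,1) f~>(1,0,0) g~>(1,1,1)
  result₁ = (0 1; 1 1; 0 1)
Path 2 = h;k:
  e0=(1,0) h~>(0,1) k~>(0,1,0)
  e1=(0,1) h~>(1,1) k~>(1,1,1)
  result₂ = (0 1; 1 1; 0 1)
Equal? equal; square commutes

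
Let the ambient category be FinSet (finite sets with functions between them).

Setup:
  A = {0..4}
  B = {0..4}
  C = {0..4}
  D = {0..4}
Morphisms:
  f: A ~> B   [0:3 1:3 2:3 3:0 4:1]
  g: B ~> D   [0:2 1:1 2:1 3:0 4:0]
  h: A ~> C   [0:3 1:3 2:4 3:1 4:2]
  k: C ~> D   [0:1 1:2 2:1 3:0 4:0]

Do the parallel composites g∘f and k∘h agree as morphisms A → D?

Answer: COMMUTES

Trace:
Along f;g (path 1):
  0 f~>3 g~>0
  1 f~>3 g~>0
  2 f~>3 g~>0
  3 f~>0 g~>2
  4 f~>1 g~>1
  composite₁ = [0:0 1:0 2:0 3:2 4:1]
Along h;k (path 2):
  0 h~>3 k~>0
  1 h~>3 k~>0
  2 h~>4 k~>0
  3 h~>1 k~>2
  4 h~>2 k~>1
  composite₂ = [0:0 1:0 2:0 3:2 4:1]
Equal? YES — commutes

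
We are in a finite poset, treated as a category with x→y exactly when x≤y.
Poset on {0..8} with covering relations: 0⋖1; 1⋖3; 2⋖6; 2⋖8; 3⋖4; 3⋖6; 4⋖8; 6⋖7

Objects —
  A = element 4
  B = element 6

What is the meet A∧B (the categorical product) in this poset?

{x : x<=A ∧ x<=B} = {0,1,3}  (A=4, B=6)
  0 <= 3
  1 <= 3
  3 <= 3
glb = 3

Answer: A∧B = 3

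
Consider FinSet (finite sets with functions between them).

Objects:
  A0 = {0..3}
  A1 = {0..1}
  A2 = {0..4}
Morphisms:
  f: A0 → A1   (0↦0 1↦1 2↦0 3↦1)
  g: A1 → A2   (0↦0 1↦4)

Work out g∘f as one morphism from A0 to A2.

  0 f→0 g→0
  1 f→1 g→4
  2 f→0 g→0
  3 f→1 g→4
result: (0↦0 1↦4 2↦0 3↦4)

Answer: (0↦0 1↦4 2↦0 3↦4)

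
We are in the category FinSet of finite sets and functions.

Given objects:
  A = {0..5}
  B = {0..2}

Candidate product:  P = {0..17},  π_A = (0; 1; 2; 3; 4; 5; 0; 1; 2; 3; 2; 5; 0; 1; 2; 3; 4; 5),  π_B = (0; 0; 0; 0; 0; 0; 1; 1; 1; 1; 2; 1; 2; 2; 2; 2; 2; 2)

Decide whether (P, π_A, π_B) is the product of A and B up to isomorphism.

Answer: NOT A VALID PRODUCT — duplicate pair at indices 14,10

Work:
|A|·|B| = 6·3 = 18;  |P| = 18
Check the pairing map k ↦ (π_A(k), π_B(k)):
  0 ↦ (0,0)
  1 ↦ (1,0)
  2 ↦ (2,0)
  3 ↦ (3,0)
  4 ↦ (4,0)
  5 ↦ (5,0)
  6 ↦ (0,1)
  7 ↦ (1,1)
  8 ↦ (2,1)
  9 ↦ (3,1)
  10 ↦ (2,2)
  11 ↦ (5,1)
  12 ↦ (0,2)
  13 ↦ (1,2)
  14 ↦ (2,2)  ✗ repeats pair of k=10
  15 ↦ (3,2)
  16 ↦ (4,2)
  17 ↦ (5,2)
distinct pairs in image: 17 / 18 needed
  → (2,2) hit at k=10 and k=14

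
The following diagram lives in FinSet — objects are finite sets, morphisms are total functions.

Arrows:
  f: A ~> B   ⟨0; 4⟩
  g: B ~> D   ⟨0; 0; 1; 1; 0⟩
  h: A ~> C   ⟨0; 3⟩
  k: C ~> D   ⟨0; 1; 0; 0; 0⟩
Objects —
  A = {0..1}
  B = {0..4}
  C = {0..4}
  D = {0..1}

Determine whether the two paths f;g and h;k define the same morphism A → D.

1) trace f;g:
  0 f~>0 g~>0
  1 f~>4 g~>0
  result₁ = ⟨0; 0⟩
2) trace h;k:
  0 h~>0 k~>0
  1 h~>3 k~>0
  result₂ = ⟨0; 0⟩
Equal? same morphism ✓

Answer: COMMUTES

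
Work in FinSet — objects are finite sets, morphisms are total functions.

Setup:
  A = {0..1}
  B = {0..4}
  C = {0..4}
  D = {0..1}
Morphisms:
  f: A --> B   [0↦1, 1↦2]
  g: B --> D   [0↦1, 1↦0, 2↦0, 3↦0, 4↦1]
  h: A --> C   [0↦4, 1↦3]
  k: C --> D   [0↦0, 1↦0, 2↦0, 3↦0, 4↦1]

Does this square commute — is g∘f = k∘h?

Answer: DOES NOT COMMUTE

Trace:
Path 1 = f;g:
  0 f-->1 g-->0
  1 f-->2 g-->0
  result₁ = [0↦0, 1↦0]
Path 2 = h;k:
  0 h-->4 k-->1
  1 h-->3 k-->0
  result₂ = [0↦1, 1↦0]
Equal? differ; not commutative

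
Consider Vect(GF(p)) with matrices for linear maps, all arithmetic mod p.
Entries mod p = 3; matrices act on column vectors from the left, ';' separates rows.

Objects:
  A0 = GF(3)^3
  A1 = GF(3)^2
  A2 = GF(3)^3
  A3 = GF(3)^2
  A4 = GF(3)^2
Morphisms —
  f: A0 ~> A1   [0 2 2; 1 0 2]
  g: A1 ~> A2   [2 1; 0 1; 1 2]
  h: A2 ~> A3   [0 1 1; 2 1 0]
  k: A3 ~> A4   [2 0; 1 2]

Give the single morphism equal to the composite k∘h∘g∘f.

  e0=⟨1,0,0⟩ f~>⟨0,1⟩ g~>⟨1,1,2⟩ h~>⟨0,0⟩ k~>⟨0,0⟩
  e1=⟨0,1,0⟩ f~>⟨2,0⟩ g~>⟨1,0,2⟩ h~>⟨2,2⟩ k~>⟨1,0⟩
  e2=⟨0,0,1⟩ f~>⟨2,2⟩ g~>⟨0,2,0⟩ h~>⟨2,2⟩ k~>⟨1,0⟩
⟦path⟧: [0 1 1; 0 0 0]

Answer: [0 1 1; 0 0 0]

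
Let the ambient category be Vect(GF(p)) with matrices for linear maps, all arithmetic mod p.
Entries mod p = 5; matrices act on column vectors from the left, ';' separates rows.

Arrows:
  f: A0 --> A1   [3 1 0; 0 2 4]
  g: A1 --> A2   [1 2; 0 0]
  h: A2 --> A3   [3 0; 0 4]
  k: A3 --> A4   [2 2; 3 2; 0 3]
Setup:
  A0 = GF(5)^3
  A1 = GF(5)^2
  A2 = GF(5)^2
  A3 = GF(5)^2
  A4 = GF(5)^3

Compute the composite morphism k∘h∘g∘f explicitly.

  e0=[1,0,0] f-->[3,0] g-->[3,0] h-->[4,0] k-->[3,2,0]
  e1=[0,1,0] f-->[1,2] g-->[0,0] h-->[0,0] k-->[0,0,0]
  e2=[0,0,1] f-->[0,4] g-->[3,0] h-->[4,0] k-->[3,2,0]
result: [3 0 3; 2 0 2; 0 0 0]

Answer: [3 0 3; 2 0 2; 0 0 0]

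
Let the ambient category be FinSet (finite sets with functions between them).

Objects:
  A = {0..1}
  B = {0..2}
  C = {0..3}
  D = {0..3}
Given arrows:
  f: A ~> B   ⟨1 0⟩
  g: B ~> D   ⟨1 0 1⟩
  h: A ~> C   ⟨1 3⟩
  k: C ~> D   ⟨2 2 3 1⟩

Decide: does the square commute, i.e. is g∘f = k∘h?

Answer: DOES NOT COMMUTE

Derivation:
Along f;g (path 1):
  0 f~>1 g~>0
  1 f~>0 g~>1
  result₁ = ⟨0 1⟩
Along h;k (path 2):
  0 h~>1 k~>2
  1 h~>3 k~>1
  result₂ = ⟨2 1⟩
Equal? NO — does not commute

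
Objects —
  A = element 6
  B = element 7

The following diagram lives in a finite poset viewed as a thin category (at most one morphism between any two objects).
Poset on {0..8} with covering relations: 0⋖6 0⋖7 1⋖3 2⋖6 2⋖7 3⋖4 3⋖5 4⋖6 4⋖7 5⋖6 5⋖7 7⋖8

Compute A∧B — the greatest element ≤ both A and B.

Lower bounds of A=6 and B=7: {0,1,2,3,4,5}
  maximal lower bounds 0 and 2 are incomparable: neither 0≤2 nor 2≤0
→ no greatest lower bound exists

Answer: NO MEET EXISTS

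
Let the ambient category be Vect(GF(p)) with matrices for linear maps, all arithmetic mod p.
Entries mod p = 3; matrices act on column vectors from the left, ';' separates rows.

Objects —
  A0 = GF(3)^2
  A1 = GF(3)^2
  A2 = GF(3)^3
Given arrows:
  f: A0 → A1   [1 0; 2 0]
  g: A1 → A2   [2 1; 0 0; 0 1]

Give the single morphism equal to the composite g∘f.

Answer: [1 0; 0 0; 2 0]

Derivation:
  e0=[1,0] f→[1,2] g→[1,0,2]
  e1=[0,1] f→[0,0] g→[0,0,0]
result: [1 0; 0 0; 2 0]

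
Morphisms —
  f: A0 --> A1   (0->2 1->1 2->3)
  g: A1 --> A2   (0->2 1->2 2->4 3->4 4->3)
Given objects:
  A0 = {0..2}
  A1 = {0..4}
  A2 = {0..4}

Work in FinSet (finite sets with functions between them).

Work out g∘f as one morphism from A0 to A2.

  0 f-->2 g-->4
  1 f-->1 g-->2
  2 f-->3 g-->4
composite: (0->4 1->2 2->4)

Answer: (0->4 1->2 2->4)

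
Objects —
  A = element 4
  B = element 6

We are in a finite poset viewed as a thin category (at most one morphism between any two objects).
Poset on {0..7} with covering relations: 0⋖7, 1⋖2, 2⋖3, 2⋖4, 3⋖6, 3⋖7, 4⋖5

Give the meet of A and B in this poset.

Answer: A∧B = 2

Trace:
Lower bounds of A=4 and B=6: {1,2}
  1 <= 2
  2 <= 2
glb = 2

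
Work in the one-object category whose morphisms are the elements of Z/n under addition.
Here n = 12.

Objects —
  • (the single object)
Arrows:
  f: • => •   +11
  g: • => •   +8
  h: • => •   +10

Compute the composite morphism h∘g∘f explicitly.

Answer: +5

Work:
  0 +11≡11 +8≡7 +10≡5  (mod 12)
composite: +5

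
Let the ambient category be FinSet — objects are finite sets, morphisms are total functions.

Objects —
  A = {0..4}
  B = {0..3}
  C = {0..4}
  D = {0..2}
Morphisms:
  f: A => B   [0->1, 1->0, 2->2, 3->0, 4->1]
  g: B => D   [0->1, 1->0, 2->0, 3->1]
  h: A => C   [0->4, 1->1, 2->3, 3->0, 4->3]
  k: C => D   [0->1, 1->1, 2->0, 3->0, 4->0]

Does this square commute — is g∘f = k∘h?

1) trace f;g:
  0 f=>1 g=>0
  1 f=>0 g=>1
  2 f=>2 g=>0
  3 f=>0 g=>1
  4 f=>1 g=>0
  result₁ = [0->0, 1->1, 2->0, 3->1, 4->0]
2) trace h;k:
  0 h=>4 k=>0
  1 h=>1 k=>1
  2 h=>3 k=>0
  3 h=>0 k=>1
  4 h=>3 k=>0
  result₂ = [0->0, 1->1, 2->0, 3->1, 4->0]
Equal? YES — commutes

Answer: COMMUTES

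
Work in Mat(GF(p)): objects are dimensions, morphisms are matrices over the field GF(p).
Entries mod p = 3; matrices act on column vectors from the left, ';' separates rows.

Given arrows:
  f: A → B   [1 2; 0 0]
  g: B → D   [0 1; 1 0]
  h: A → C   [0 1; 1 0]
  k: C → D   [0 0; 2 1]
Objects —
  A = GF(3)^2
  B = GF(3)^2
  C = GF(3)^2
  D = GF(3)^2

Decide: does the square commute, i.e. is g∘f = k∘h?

Path 1 = f;g:
  e0=(1,0) f→(1,0) g→(0,1)
  e1=(0,1) f→(2,0) g→(0,2)
  ⟦path⟧₁ = [0 0; 1 2]
Path 2 = h;k:
  e0=(1,0) h→(0,1) k→(0,1)
  e1=(0,1) h→(1,0) k→(0,2)
  ⟦path⟧₂ = [0 0; 1 2]
Equal? YES — commutes

Answer: COMMUTES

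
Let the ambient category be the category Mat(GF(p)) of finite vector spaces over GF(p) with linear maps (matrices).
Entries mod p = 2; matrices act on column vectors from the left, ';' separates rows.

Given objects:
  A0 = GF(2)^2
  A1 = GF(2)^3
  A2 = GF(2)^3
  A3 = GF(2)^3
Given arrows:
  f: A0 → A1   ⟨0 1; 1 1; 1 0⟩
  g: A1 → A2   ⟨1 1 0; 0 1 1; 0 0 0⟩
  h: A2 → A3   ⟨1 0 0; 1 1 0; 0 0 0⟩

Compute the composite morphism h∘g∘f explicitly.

  e0=⟨1,0⟩ f→⟨0,1,1⟩ g→⟨1,0,0⟩ h→⟨1,1,0⟩
  e1=⟨0,1⟩ f→⟨1,1,0⟩ g→⟨0,1,0⟩ h→⟨0,1,0⟩
⟦path⟧: ⟨1 0; 1 1; 0 0⟩

Answer: ⟨1 0; 1 1; 0 0⟩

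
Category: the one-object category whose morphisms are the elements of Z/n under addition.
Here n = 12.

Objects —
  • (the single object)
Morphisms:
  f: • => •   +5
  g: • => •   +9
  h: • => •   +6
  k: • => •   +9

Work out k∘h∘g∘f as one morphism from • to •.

Answer: +5

Trace:
  0 +5≡5 +9≡2 +6≡8 +9≡5  (mod 12)
composite: +5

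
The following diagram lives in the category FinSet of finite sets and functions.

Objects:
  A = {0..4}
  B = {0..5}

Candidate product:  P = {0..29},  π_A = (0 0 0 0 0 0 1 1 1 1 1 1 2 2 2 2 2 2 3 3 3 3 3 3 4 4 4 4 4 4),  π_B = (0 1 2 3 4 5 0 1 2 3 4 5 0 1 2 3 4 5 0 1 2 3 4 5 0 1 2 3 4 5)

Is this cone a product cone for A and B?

Answer: VALID PRODUCT

Trace:
|A|·|B| = 5·6 = 30;  |P| = 30
Check the pairing map k ↦ (π_A(k), π_B(k)):
  0 : (0,0)
  1 : (0,1)
  2 : (0,2)
  3 : (0,3)
  4 : (0,4)
  5 : (0,5)
  6 : (1,0)
  7 : (1,1)
  8 : (1,2)
  9 : (1,3)
  10 : (1,4)
  11 : (1,5)
  12 : (2,0)
  13 : (2,1)
  14 : (2,2)
  15 : (2,3)
  16 : (2,4)
  17 : (2,5)
  18 : (3,0)
  19 : (3,1)
  20 : (3,2)
  21 : (3,3)
  22 : (3,4)
  23 : (3,5)
  24 : (4,0)
  25 : (4,1)
  26 : (4,2)
  27 : (4,3)
  28 : (4,4)
  29 : (4,5)
distinct pairs in image: 30 / 30 needed
  → bijection onto A×B; projections well-typed.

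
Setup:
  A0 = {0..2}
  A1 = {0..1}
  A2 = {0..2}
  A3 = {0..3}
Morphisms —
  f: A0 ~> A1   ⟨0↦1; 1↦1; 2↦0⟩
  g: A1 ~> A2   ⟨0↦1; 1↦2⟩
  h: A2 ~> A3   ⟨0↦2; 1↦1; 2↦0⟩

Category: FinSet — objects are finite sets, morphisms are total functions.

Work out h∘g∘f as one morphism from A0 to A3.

Answer: ⟨0↦0; 1↦0; 2↦1⟩

Trace:
  0 f~>1 g~>2 h~>0
  1 f~>1 g~>2 h~>0
  2 f~>0 g~>1 h~>1
composite: ⟨0↦0; 1↦0; 2↦1⟩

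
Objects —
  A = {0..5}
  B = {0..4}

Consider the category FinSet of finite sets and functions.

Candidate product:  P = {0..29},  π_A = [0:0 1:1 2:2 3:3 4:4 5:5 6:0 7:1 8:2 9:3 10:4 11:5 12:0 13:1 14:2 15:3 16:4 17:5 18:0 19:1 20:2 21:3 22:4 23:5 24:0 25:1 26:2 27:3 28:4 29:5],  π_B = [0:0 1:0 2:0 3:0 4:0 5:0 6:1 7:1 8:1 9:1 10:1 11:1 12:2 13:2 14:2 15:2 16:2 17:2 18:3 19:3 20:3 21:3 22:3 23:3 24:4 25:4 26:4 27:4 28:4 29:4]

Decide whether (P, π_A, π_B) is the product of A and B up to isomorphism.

Answer: VALID PRODUCT

Work:
|A|·|B| = 6·5 = 30;  |P| = 30
Check the pairing map k ↦ (π_A(k), π_B(k)):
  0 : (0,0)
  1 : (1,0)
  2 : (2,0)
  3 : (3,0)
  4 : (4,0)
  5 : (5,0)
  6 : (0,1)
  7 : (1,1)
  8 : (2,1)
  9 : (3,1)
  10 : (4,1)
  11 : (5,1)
  12 : (0,2)
  13 : (1,2)
  14 : (2,2)
  15 : (3,2)
  16 : (4,2)
  17 : (5,2)
  18 : (0,3)
  19 : (1,3)
  20 : (2,3)
  21 : (3,3)
  22 : (4,3)
  23 : (5,3)
  24 : (0,4)
  25 : (1,4)
  26 : (2,4)
  27 : (3,4)
  28 : (4,4)
  29 : (5,4)
distinct pairs in image: 30 / 30 needed
  → bijection onto A×B; projections well-typed.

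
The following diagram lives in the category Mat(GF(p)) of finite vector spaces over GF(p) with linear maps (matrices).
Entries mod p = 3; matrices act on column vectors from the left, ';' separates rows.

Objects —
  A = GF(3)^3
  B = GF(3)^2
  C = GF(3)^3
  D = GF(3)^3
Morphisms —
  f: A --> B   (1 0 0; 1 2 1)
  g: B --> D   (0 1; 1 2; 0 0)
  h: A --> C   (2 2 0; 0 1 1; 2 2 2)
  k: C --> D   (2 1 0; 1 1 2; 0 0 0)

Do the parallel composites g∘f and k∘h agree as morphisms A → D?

Answer: COMMUTES

Work:
Path 1 = f;g:
  e0=⟨1,0,0⟩ f-->⟨1,1⟩ g-->⟨1,0,0⟩
  e1=⟨0,1,0⟩ f-->⟨0,2⟩ g-->⟨2,1,0⟩
  e2=⟨0,0,1⟩ f-->⟨0,1⟩ g-->⟨1,2,0⟩
  result₁ = (1 2 1; 0 1 2; 0 0 0)
Path 2 = h;k:
  e0=⟨1,0,0⟩ h-->⟨2,0,2⟩ k-->⟨1,0,0⟩
  e1=⟨0,1,0⟩ h-->⟨2,1,2⟩ k-->⟨2,1,0⟩
  e2=⟨0,0,1⟩ h-->⟨0,1,2⟩ k-->⟨1,2,0⟩
  result₂ = (1 2 1; 0 1 2; 0 0 0)
Equal? equal; square commutes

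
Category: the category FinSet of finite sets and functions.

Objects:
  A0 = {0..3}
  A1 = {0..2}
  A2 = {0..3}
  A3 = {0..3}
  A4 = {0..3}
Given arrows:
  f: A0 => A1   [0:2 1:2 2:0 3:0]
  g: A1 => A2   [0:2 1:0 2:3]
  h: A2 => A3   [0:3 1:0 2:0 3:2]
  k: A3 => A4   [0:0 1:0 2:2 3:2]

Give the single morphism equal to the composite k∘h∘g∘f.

  0 f=>2 g=>3 h=>2 k=>2
  1 f=>2 g=>3 h=>2 k=>2
  2 f=>0 g=>2 h=>0 k=>0
  3 f=>0 g=>2 h=>0 k=>0
composite: [0:2 1:2 2:0 3:0]

Answer: [0:2 1:2 2:0 3:0]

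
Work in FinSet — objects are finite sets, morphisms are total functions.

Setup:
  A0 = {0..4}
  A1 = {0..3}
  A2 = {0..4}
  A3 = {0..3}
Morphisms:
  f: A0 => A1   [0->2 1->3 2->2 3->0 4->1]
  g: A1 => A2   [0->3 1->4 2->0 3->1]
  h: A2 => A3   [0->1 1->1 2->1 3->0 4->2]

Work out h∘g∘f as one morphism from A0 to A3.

Answer: [0->1 1->1 2->1 3->0 4->2]

Trace:
  0 f=>2 g=>0 h=>1
  1 f=>3 g=>1 h=>1
  2 f=>2 g=>0 h=>1
  3 f=>0 g=>3 h=>0
  4 f=>1 g=>4 h=>2
⟦path⟧: [0->1 1->1 2->1 3->0 4->2]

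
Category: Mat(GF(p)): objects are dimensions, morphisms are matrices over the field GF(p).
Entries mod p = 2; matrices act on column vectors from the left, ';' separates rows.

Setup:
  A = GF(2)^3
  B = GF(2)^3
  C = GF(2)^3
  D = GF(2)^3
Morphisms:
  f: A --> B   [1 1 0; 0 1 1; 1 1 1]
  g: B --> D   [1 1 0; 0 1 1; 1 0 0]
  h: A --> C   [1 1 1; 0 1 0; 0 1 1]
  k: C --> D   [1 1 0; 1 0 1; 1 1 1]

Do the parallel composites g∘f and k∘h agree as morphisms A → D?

Along f;g (path 1):
  e0=(1,0,0) f-->(1,0,1) g-->(1,1,1)
  e1=(0,1,0) f-->(1,1,1) g-->(0,0,1)
  e2=(0,0,1) f-->(0,1,1) g-->(1,0,0)
  result₁ = [1 0 1; 1 0 0; 1 1 0]
Along h;k (path 2):
  e0=(1,0,0) h-->(1,0,0) k-->(1,1,1)
  e1=(0,1,0) h-->(1,1,1) k-->(0,0,1)
  e2=(0,0,1) h-->(1,0,1) k-->(1,0,0)
  result₂ = [1 0 1; 1 0 0; 1 1 0]
Equal? same morphism ✓

Answer: COMMUTES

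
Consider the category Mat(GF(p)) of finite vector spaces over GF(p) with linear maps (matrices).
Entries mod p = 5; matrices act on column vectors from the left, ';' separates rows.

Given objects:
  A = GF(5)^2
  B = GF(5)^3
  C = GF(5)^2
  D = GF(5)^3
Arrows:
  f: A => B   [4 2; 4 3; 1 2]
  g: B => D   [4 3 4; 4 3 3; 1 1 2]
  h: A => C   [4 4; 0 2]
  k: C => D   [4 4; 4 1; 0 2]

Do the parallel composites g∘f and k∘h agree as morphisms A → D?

Answer: DOES NOT COMMUTE

Work:
Along f;g (path 1):
  e0=(1,0) f=>(4,4,1) g=>(2,1,0)
  e1=(0,1) f=>(2,3,2) g=>(0,3,4)
  ⟦path⟧₁ = [2 0; 1 3; 0 4]
Along h;k (path 2):
  e0=(1,0) h=>(4,0) k=>(1,1,0)
  e1=(0,1) h=>(4,2) k=>(4,3,4)
  ⟦path⟧₂ = [1 4; 1 3; 0 4]
Equal? NO — does not commute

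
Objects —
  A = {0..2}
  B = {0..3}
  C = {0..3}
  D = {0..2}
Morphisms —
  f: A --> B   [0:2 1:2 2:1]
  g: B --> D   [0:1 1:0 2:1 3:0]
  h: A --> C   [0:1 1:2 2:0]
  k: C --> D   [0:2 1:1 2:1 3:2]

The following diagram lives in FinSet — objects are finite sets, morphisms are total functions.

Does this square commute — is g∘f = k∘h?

Answer: DOES NOT COMMUTE

Trace:
Along f;g (path 1):
  0 f-->2 g-->1
  1 f-->2 g-->1
  2 f-->1 g-->0
  result₁ = [0:1 1:1 2:0]
Along h;k (path 2):
  0 h-->1 k-->1
  1 h-->2 k-->1
  2 h-->0 k-->2
  result₂ = [0:1 1:1 2:2]
Equal? distinct morphisms ✗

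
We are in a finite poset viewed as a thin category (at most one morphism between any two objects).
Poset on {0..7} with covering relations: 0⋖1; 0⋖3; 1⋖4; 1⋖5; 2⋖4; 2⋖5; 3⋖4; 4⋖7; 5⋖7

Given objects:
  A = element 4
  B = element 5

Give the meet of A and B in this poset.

Lower bounds of A=4 and B=5: {0,1,2}
  maximal lower bounds 1 and 2 are incomparable: neither 1<=2 nor 2<=1
→ no greatest lower bound exists

Answer: NO MEET EXISTS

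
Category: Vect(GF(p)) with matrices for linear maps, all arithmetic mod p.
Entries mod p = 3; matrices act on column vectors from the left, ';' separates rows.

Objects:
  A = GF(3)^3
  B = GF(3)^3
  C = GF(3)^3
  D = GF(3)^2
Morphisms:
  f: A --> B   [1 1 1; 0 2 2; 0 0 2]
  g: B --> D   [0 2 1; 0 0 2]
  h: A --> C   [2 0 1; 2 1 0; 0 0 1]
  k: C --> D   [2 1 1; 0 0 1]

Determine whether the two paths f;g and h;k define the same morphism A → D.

Path 1 = f;g:
  e0=(1,0,0) f-->(1,0,0) g-->(0,0)
  e1=(0,1,0) f-->(1,2,0) g-->(1,0)
  e2=(0,0,1) f-->(1,2,2) g-->(0,1)
  composite₁ = [0 1 0; 0 0 1]
Path 2 = h;k:
  e0=(1,0,0) h-->(2,2,0) k-->(0,0)
  e1=(0,1,0) h-->(0,1,0) k-->(1,0)
  e2=(0,0,1) h-->(1,0,1) k-->(0,1)
  composite₂ = [0 1 0; 0 0 1]
Equal? equal; square commutes

Answer: COMMUTES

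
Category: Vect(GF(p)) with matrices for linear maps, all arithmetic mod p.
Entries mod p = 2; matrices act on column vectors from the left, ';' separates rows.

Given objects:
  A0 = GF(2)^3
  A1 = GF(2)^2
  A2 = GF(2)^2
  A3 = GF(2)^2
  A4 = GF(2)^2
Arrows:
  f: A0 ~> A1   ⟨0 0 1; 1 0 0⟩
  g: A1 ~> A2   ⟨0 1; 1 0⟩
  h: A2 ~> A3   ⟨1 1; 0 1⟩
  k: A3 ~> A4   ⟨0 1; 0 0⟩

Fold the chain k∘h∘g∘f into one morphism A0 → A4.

  e0=[1,0,0] f~>[0,1] g~>[1,0] h~>[1,0] k~>[0,0]
  e1=[0,1,0] f~>[0,0] g~>[0,0] h~>[0,0] k~>[0,0]
  e2=[0,0,1] f~>[1,0] g~>[0,1] h~>[1,1] k~>[1,0]
composite: ⟨0 0 1; 0 0 0⟩

Answer: ⟨0 0 1; 0 0 0⟩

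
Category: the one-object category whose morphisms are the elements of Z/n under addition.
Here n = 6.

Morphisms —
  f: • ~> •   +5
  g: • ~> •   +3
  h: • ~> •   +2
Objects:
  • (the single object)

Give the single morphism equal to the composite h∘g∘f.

Answer: +4

Trace:
  0 +5≡5 +3≡2 +2≡4  (mod 6)
composite: +4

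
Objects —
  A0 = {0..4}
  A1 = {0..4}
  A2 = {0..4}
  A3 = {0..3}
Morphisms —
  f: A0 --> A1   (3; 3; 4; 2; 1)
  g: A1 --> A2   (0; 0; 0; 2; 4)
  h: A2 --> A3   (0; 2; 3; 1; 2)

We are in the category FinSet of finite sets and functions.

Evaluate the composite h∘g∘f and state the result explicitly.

Answer: (3; 3; 2; 0; 0)

Trace:
  0 f-->3 g-->2 h-->3
  1 f-->3 g-->2 h-->3
  2 f-->4 g-->4 h-->2
  3 f-->2 g-->0 h-->0
  4 f-->1 g-->0 h-->0
⟦path⟧: (3; 3; 2; 0; 0)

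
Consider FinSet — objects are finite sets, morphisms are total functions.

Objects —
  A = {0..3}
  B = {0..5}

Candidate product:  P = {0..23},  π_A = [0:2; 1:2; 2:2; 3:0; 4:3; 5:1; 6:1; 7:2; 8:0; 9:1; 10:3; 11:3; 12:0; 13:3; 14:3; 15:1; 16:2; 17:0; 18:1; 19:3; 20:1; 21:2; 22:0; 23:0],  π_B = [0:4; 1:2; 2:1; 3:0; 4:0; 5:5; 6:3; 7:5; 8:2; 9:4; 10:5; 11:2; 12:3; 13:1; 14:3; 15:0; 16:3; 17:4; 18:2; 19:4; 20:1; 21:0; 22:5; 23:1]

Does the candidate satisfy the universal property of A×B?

|A|·|B| = 4·6 = 24;  |P| = 24
Check the pairing map k ↦ (π_A(k), π_B(k)):
  0 : (2,4)
  1 : (2,2)
  2 : (2,1)
  3 : (0,0)
  4 : (3,0)
  5 : (1,5)
  6 : (1,3)
  7 : (2,5)
  8 : (0,2)
  9 : (1,4)
  10 : (3,5)
  11 : (3,2)
  12 : (0,3)
  13 : (3,1)
  14 : (3,3)
  15 : (1,0)
  16 : (2,3)
  17 : (0,4)
  18 : (1,2)
  19 : (3,4)
  20 : (1,1)
  21 : (2,0)
  22 : (0,5)
  23 : (0,1)
distinct pairs in image: 24 / 24 needed
  → bijection onto A×B; projections well-typed.

Answer: VALID PRODUCT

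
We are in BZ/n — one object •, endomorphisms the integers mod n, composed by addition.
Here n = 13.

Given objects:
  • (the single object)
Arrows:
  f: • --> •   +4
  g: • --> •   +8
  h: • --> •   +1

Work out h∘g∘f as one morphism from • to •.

Answer: +0

Derivation:
  0 +4≡4 +8≡12 +1≡0  (mod 13)
⟦path⟧: +0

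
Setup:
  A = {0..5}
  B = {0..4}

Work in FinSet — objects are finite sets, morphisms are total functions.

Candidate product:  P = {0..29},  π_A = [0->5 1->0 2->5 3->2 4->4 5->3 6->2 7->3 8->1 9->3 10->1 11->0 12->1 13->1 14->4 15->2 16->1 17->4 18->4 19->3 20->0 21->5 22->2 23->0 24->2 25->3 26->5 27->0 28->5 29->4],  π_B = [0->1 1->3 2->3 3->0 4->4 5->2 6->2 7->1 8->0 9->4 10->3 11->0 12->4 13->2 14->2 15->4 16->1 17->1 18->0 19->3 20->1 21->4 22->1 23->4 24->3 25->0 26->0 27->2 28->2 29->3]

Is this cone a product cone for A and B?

|A|·|B| = 6·5 = 30;  |P| = 30
Check the pairing map k ↦ (π_A(k), π_B(k)):
  0 -> (5,1)
  1 -> (0,3)
  2 -> (5,3)
  3 -> (2,0)
  4 -> (4,4)
  5 -> (3,2)
  6 -> (2,2)
  7 -> (3,1)
  8 -> (1,0)
  9 -> (3,4)
  10 -> (1,3)
  11 -> (0,0)
  12 -> (1,4)
  13 -> (1,2)
  14 -> (4,2)
  15 -> (2,4)
  16 -> (1,1)
  17 -> (4,1)
  18 -> (4,0)
  19 -> (3,3)
  20 -> (0,1)
  21 -> (5,4)
  22 -> (2,1)
  23 -> (0,4)
  24 -> (2,3)
  25 -> (3,0)
  26 -> (5,0)
  27 -> (0,2)
  28 -> (5,2)
  29 -> (4,3)
distinct pairs in image: 30 / 30 needed
  → bijection onto A×B; projections well-typed.

Answer: VALID PRODUCT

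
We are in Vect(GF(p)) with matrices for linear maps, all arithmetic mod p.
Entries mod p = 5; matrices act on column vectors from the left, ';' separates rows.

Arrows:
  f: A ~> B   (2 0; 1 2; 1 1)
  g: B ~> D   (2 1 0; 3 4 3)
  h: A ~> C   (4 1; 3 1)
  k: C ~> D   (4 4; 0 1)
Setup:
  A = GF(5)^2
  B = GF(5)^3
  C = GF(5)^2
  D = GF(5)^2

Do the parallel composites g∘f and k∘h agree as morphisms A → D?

Answer: DOES NOT COMMUTE

Trace:
Path 1 = f;g:
  e0=[1,0] f~>[2,1,1] g~>[0,3]
  e1=[0,1] f~>[0,2,1] g~>[2,1]
  result₁ = (0 2; 3 1)
Path 2 = h;k:
  e0=[1,0] h~>[4,3] k~>[3,3]
  e1=[0,1] h~>[1,1] k~>[3,1]
  result₂ = (3 3; 3 1)
Equal? NO — does not commute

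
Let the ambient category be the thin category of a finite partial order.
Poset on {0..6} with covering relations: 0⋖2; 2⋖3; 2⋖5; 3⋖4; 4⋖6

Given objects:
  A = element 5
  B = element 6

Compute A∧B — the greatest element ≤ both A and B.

{x : x<=A ∧ x<=B} = {0,2}  (A=5, B=6)
  0 <= 2
  2 <= 2
glb = 2

Answer: A∧B = 2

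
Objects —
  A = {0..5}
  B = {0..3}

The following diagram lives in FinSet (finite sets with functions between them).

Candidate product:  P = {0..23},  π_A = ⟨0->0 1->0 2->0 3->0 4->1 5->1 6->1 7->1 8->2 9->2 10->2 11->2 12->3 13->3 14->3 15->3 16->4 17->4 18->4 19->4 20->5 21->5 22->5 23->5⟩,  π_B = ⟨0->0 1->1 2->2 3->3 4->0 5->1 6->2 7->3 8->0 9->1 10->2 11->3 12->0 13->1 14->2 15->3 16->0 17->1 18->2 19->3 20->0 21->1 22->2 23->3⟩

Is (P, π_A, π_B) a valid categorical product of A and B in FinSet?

|A|·|B| = 6·4 = 24;  |P| = 24
Check the pairing map k ↦ (π_A(k), π_B(k)):
  0 -> (0,0)
  1 -> (0,1)
  2 -> (0,2)
  3 -> (0,3)
  4 -> (1,0)
  5 -> (1,1)
  6 -> (1,2)
  7 -> (1,3)
  8 -> (2,0)
  9 -> (2,1)
  10 -> (2,2)
  11 -> (2,3)
  12 -> (3,0)
  13 -> (3,1)
  14 -> (3,2)
  15 -> (3,3)
  16 -> (4,0)
  17 -> (4,1)
  18 -> (4,2)
  19 -> (4,3)
  20 -> (5,0)
  21 -> (5,1)
  22 -> (5,2)
  23 -> (5,3)
distinct pairs in image: 24 / 24 needed
  → bijection onto A×B; projections well-typed.

Answer: VALID PRODUCT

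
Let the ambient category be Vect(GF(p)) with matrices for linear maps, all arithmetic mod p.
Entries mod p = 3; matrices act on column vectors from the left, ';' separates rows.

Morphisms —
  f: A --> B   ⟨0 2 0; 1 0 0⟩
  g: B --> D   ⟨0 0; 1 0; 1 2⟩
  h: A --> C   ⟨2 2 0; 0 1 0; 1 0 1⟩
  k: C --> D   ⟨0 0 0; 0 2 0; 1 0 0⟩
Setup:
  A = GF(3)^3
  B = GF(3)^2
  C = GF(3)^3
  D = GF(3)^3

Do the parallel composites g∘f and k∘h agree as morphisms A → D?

Answer: COMMUTES

Trace:
Along f;g (path 1):
  e0=⟨1,0,0⟩ f-->⟨0,1⟩ g-->⟨0,0,2⟩
  e1=⟨0,1,0⟩ f-->⟨2,0⟩ g-->⟨0,2,2⟩
  e2=⟨0,0,1⟩ f-->⟨0,0⟩ g-->⟨0,0,0⟩
  composite₁ = ⟨0 0 0; 0 2 0; 2 2 0⟩
Along h;k (path 2):
  e0=⟨1,0,0⟩ h-->⟨2,0,1⟩ k-->⟨0,0,2⟩
  e1=⟨0,1,0⟩ h-->⟨2,1,0⟩ k-->⟨0,2,2⟩
  e2=⟨0,0,1⟩ h-->⟨0,0,1⟩ k-->⟨0,0,0⟩
  composite₂ = ⟨0 0 0; 0 2 0; 2 2 0⟩
Equal? same morphism ✓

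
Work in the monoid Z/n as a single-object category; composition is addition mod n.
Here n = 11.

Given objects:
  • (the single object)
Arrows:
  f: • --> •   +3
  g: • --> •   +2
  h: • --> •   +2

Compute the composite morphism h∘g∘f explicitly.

Answer: +7

Work:
  0 +3≡3 +2≡5 +2≡7  (mod 11)
composite: +7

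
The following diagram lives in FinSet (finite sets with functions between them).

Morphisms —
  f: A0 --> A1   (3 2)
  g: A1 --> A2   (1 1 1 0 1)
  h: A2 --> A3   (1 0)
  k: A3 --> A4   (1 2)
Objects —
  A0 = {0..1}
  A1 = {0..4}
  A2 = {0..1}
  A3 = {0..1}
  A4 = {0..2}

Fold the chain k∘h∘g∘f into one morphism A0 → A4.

Answer: (2 1)

Work:
  0 f-->3 g-->0 h-->1 k-->2
  1 f-->2 g-->1 h-->0 k-->1
composite: (2 1)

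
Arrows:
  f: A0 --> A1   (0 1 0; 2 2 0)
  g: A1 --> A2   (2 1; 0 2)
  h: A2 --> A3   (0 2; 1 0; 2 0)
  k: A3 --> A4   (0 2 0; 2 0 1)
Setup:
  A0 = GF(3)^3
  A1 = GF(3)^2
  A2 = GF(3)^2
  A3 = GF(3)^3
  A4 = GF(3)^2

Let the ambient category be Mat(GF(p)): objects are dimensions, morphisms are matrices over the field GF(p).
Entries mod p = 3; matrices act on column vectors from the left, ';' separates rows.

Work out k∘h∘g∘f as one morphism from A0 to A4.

Answer: (1 2 0; 2 0 0)

Work:
  e0=[1,0,0] f-->[0,2] g-->[2,1] h-->[2,2,1] k-->[1,2]
  e1=[0,1,0] f-->[1,2] g-->[1,1] h-->[2,1,2] k-->[2,0]
  e2=[0,0,1] f-->[0,0] g-->[0,0] h-->[0,0,0] k-->[0,0]
⟦path⟧: (1 2 0; 2 0 0)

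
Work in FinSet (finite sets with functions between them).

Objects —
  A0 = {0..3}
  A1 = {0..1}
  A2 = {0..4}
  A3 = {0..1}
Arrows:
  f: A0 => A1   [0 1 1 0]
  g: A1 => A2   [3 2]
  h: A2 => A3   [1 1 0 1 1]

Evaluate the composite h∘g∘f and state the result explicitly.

Answer: [1 0 0 1]

Derivation:
  0 f=>0 g=>3 h=>1
  1 f=>1 g=>2 h=>0
  2 f=>1 g=>2 h=>0
  3 f=>0 g=>3 h=>1
composite: [1 0 0 1]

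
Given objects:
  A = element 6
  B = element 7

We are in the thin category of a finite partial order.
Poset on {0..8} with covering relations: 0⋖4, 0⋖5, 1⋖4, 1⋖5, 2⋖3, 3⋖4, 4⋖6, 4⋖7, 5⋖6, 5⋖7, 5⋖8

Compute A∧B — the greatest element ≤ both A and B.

Answer: NO MEET EXISTS

Work:
{x : x≤A ∧ x≤B} = {0,1,2,3,4,5}  (A=6, B=7)
  maximal lower bounds 4 and 5 are incomparable: neither 4≤5 nor 5≤4
→ no greatest lower bound exists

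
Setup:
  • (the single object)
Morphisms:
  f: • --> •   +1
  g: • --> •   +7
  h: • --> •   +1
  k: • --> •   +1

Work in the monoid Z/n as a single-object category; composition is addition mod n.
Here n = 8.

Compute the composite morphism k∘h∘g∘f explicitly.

Answer: +2

Derivation:
  0 +1≡1 +7≡0 +1≡1 +1≡2  (mod 8)
result: +2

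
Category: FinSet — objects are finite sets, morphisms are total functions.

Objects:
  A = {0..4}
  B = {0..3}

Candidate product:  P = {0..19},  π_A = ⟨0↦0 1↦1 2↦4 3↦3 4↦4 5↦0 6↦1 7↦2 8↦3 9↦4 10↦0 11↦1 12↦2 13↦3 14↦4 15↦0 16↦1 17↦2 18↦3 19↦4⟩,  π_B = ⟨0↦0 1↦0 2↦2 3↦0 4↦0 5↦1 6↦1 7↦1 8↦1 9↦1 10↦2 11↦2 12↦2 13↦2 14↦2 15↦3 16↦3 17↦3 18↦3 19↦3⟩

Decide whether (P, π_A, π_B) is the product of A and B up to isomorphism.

Answer: NOT A VALID PRODUCT — duplicate pair at indices 14,2

Work:
|A|·|B| = 5·4 = 20;  |P| = 20
Check the pairing map k ↦ (π_A(k), π_B(k)):
  0 ↦ (0,0)
  1 ↦ (1,0)
  2 ↦ (4,2)
  3 ↦ (3,0)
  4 ↦ (4,0)
  5 ↦ (0,1)
  6 ↦ (1,1)
  7 ↦ (2,1)
  8 ↦ (3,1)
  9 ↦ (4,1)
  10 ↦ (0,2)
  11 ↦ (1,2)
  12 ↦ (2,2)
  13 ↦ (3,2)
  14 ↦ (4,2)  ✗ repeats pair of k=2
  15 ↦ (0,3)
  16 ↦ (1,3)
  17 ↦ (2,3)
  18 ↦ (3,3)
  19 ↦ (4,3)
distinct pairs in image: 19 / 20 needed
  → (4,2) hit at k=2 and k=14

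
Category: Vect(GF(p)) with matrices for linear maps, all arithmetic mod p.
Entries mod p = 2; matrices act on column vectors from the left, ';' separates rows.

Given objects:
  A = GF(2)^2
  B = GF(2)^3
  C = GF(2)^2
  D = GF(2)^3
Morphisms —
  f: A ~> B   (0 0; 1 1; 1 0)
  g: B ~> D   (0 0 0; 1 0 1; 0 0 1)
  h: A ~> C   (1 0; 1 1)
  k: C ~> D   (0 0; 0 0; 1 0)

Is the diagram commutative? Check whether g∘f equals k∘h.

Answer: DOES NOT COMMUTE

Derivation:
Along f;g (path 1):
  e0=(1,0) f~>(0,1,1) g~>(0,1,1)
  e1=(0,1) f~>(0,1,0) g~>(0,0,0)
  ⟦path⟧₁ = (0 0; 1 0; 1 0)
Along h;k (path 2):
  e0=(1,0) h~>(1,1) k~>(0,0,1)
  e1=(0,1) h~>(0,1) k~>(0,0,0)
  ⟦path⟧₂ = (0 0; 0 0; 1 0)
Equal? distinct morphisms ✗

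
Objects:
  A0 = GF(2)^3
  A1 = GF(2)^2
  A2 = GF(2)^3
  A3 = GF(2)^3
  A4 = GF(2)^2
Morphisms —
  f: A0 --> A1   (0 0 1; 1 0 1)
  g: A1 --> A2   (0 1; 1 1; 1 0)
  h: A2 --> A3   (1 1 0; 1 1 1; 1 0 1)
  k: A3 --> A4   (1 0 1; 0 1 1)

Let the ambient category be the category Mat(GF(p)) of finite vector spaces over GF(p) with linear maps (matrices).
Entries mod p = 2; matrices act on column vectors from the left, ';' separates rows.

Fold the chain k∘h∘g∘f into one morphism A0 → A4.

  e0=[1,0,0] f-->[0,1] g-->[1,1,0] h-->[0,0,1] k-->[1,1]
  e1=[0,1,0] f-->[0,0] g-->[0,0,0] h-->[0,0,0] k-->[0,0]
  e2=[0,0,1] f-->[1,1] g-->[1,0,1] h-->[1,0,0] k-->[1,0]
composite: (1 0 1; 1 0 0)

Answer: (1 0 1; 1 0 0)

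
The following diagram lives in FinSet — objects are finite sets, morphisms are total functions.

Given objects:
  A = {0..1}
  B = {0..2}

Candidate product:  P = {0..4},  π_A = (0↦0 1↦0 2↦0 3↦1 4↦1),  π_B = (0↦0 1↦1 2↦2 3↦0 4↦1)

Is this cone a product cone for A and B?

Answer: NOT A VALID PRODUCT — |P|=5 ≠ |A|·|B|=6

Derivation:
|A|·|B| = 2·3 = 6;  |P| = 5
  → cardinalities differ; no bijection possible.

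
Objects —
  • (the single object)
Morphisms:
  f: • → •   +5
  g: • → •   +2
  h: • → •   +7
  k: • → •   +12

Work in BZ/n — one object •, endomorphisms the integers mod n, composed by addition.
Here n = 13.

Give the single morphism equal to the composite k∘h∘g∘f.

  0 +5≡5 +2≡7 +7≡1 +12≡0  (mod 13)
result: +0

Answer: +0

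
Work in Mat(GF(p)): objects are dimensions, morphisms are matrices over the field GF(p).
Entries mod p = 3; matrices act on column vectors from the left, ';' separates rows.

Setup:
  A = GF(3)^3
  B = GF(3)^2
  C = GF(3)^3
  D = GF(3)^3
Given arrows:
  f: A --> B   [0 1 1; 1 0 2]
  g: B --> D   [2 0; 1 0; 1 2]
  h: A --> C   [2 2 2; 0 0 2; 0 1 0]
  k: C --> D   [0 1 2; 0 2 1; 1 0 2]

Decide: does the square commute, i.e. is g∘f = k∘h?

Answer: COMMUTES

Trace:
1) trace f;g:
  e0=[1,0,0] f-->[0,1] g-->[0,0,2]
  e1=[0,1,0] f-->[1,0] g-->[2,1,1]
  e2=[0,0,1] f-->[1,2] g-->[2,1,2]
  ⟦path⟧₁ = [0 2 2; 0 1 1; 2 1 2]
2) trace h;k:
  e0=[1,0,0] h-->[2,0,0] k-->[0,0,2]
  e1=[0,1,0] h-->[2,0,1] k-->[2,1,1]
  e2=[0,0,1] h-->[2,2,0] k-->[2,1,2]
  ⟦path⟧₂ = [0 2 2; 0 1 1; 2 1 2]
Equal? equal; square commutes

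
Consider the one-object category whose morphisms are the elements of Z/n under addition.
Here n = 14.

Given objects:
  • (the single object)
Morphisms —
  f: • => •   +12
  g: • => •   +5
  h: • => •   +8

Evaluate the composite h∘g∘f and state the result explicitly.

Answer: +11

Derivation:
  0 +12≡12 +5≡3 +8≡11  (mod 14)
⟦path⟧: +11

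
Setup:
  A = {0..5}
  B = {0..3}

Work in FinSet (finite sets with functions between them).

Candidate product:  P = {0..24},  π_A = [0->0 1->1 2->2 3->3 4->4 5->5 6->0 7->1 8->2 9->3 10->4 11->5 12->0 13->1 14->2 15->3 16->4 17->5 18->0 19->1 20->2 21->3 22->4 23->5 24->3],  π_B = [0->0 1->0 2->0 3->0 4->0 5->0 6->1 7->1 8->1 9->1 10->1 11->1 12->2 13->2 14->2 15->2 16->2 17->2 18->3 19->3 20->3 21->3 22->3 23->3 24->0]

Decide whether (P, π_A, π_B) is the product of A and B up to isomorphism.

|A|·|B| = 6·4 = 24;  |P| = 25
  → cardinalities differ; no bijection possible.

Answer: NOT A VALID PRODUCT — |P|=25 ≠ |A|·|B|=24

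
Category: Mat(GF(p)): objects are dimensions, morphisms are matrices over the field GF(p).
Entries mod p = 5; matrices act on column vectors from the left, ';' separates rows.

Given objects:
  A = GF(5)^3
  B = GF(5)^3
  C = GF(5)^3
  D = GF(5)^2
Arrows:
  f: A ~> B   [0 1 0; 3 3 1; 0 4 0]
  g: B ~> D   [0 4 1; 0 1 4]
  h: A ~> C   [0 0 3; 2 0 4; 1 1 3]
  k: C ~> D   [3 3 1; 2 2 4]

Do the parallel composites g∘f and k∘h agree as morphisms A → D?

Answer: COMMUTES

Work:
1) trace f;g:
  e0=(1,0,0) f~>(0,3,0) g~>(2,3)
  e1=(0,1,0) f~>(1,3,4) g~>(1,4)
  e2=(0,0,1) f~>(0,1,0) g~>(4,1)
  composite₁ = [2 1 4; 3 4 1]
2) trace h;k:
  e0=(1,0,0) h~>(0,2,1) k~>(2,3)
  e1=(0,1,0) h~>(0,0,1) k~>(1,4)
  e2=(0,0,1) h~>(3,4,3) k~>(4,1)
  composite₂ = [2 1 4; 3 4 1]
Equal? YES — commutes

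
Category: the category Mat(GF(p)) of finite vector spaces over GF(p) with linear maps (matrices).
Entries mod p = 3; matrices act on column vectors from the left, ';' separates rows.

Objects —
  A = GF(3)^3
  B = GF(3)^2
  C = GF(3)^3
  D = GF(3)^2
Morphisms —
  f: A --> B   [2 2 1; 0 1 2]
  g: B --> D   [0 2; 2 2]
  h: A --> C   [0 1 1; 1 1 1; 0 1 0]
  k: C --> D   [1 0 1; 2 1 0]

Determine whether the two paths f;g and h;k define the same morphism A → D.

Answer: COMMUTES

Derivation:
Path 1 = f;g:
  e0=[1,0,0] f-->[2,0] g-->[0,1]
  e1=[0,1,0] f-->[2,1] g-->[2,0]
  e2=[0,0,1] f-->[1,2] g-->[1,0]
  result₁ = [0 2 1; 1 0 0]
Path 2 = h;k:
  e0=[1,0,0] h-->[0,1,0] k-->[0,1]
  e1=[0,1,0] h-->[1,1,1] k-->[2,0]
  e2=[0,0,1] h-->[1,1,0] k-->[1,0]
  result₂ = [0 2 1; 1 0 0]
Equal? equal; square commutes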